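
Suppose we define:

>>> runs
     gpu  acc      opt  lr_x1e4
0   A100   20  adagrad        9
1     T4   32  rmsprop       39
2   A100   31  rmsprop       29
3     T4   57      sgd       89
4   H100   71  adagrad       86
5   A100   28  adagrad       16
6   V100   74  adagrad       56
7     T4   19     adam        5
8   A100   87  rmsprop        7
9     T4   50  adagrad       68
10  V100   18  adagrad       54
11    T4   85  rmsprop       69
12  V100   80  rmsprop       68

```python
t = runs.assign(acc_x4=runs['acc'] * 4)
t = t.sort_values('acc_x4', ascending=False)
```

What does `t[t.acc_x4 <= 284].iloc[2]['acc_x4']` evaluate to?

200

add column acc_x4 = runs['acc'] * 4:
     gpu  acc      opt  lr_x1e4  acc_x4
0   A100   20  adagrad        9      80
1     T4   32  rmsprop       39     128
2   A100   31  rmsprop       29     124
3     T4   57      sgd       89     228
4   H100   71  adagrad       86     284
5   A100   28  adagrad       16     112
6   V100   74  adagrad       56     296
7     T4   19     adam        5      76
8   A100   87  rmsprop        7     348
9     T4   50  adagrad       68     200
10  V100   18  adagrad       54      72
11    T4   85  rmsprop       69     340
12  V100   80  rmsprop       68     320
sort by acc_x4 descending:
     gpu  acc      opt  lr_x1e4  acc_x4
8   A100   87  rmsprop        7     348
11    T4   85  rmsprop       69     340
12  V100   80  rmsprop       68     320
6   V100   74  adagrad       56     296
4   H100   71  adagrad       86     284
3     T4   57      sgd       89     228
9     T4   50  adagrad       68     200
1     T4   32  rmsprop       39     128
2   A100   31  rmsprop       29     124
5   A100   28  adagrad       16     112
0   A100   20  adagrad        9      80
7     T4   19     adam        5      76
10  V100   18  adagrad       54      72
filter rows where acc_x4 <= 284:
     gpu  acc      opt  lr_x1e4  acc_x4
4   H100   71  adagrad       86     284
3     T4   57      sgd       89     228
9     T4   50  adagrad       68     200
1     T4   32  rmsprop       39     128
2   A100   31  rmsprop       29     124
5   A100   28  adagrad       16     112
0   A100   20  adagrad        9      80
7     T4   19     adam        5      76
10  V100   18  adagrad       54      72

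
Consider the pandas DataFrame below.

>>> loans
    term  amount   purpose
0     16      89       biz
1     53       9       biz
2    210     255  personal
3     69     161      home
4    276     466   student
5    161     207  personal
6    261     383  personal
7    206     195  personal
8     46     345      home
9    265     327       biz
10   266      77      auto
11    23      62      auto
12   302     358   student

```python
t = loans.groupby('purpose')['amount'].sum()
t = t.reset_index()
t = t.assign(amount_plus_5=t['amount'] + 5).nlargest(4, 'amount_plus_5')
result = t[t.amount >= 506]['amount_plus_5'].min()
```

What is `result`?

511

group by purpose, sum of amount:
purpose
auto         139
biz          425
home         506
personal    1040
student      824
Name: amount, dtype: int64
reset_index():
    purpose  amount
0      auto     139
1       biz     425
2      home     506
3  personal    1040
4   student     824
add column amount_plus_5 = t['amount'] + 5:
    purpose  amount  amount_plus_5
0      auto     139            144
1       biz     425            430
2      home     506            511
3  personal    1040           1045
4   student     824            829
take 4 rows with largest amount_plus_5:
    purpose  amount  amount_plus_5
3  personal    1040           1045
4   student     824            829
2      home     506            511
1       biz     425            430
filter rows where amount >= 506:
    purpose  amount  amount_plus_5
3  personal    1040           1045
4   student     824            829
2      home     506            511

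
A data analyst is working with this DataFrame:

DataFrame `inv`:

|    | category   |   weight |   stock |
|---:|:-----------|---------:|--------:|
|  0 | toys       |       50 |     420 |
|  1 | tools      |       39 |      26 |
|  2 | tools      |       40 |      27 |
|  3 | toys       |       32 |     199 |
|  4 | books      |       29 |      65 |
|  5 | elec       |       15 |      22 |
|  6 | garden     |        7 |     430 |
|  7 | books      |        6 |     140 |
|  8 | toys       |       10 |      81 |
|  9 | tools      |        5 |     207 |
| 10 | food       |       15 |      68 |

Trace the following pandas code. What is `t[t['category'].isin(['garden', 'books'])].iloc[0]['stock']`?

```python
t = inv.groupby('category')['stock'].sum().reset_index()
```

group by category, sum of stock:
category
books     205
elec       22
food       68
garden    430
tools     260
toys      700
Name: stock, dtype: int64
reset_index():
  category  stock
0    books    205
1     elec     22
2     food     68
3   garden    430
4    tools    260
5     toys    700
filter rows where category in ['garden', 'books']:
  category  stock
0    books    205
3   garden    430

205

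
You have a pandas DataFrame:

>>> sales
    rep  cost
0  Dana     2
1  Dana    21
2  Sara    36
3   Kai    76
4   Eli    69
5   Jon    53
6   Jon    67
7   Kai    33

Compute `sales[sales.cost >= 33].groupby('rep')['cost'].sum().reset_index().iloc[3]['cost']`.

filter rows where cost >= 33:
    rep  cost
2  Sara    36
3   Kai    76
4   Eli    69
5   Jon    53
6   Jon    67
7   Kai    33
group by rep, sum of cost:
rep
Eli      69
Jon     120
Kai     109
Sara     36
Name: cost, dtype: int64
reset_index():
    rep  cost
0   Eli    69
1   Jon   120
2   Kai   109
3  Sara    36
value at position 3, column 'cost' → 36

36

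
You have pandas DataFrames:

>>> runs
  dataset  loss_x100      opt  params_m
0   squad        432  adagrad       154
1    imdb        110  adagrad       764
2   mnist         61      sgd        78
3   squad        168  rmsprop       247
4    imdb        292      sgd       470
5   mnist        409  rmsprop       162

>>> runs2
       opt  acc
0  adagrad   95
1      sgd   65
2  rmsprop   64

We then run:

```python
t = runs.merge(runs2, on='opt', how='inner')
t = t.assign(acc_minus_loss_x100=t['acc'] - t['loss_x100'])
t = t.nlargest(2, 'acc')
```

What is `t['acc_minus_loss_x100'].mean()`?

merge on 'opt' (how='inner') → 6 rows:
  dataset  loss_x100      opt  params_m  acc
0   squad        432  adagrad       154   95
1    imdb        110  adagrad       764   95
2   mnist         61      sgd        78   65
3   squad        168  rmsprop       247   64
4    imdb        292      sgd       470   65
5   mnist        409  rmsprop       162   64
add column acc_minus_loss_x100 = t['acc'] - t['loss_x100']:
  dataset  loss_x100      opt  params_m  acc  acc_minus_loss_x100
0   squad        432  adagrad       154   95                 -337
1    imdb        110  adagrad       764   95                  -15
2   mnist         61      sgd        78   65                    4
3   squad        168  rmsprop       247   64                 -104
4    imdb        292      sgd       470   65                 -227
5   mnist        409  rmsprop       162   64                 -345
take 2 rows with largest acc:
  dataset  loss_x100      opt  params_m  acc  acc_minus_loss_x100
0   squad        432  adagrad       154   95                 -337
1    imdb        110  adagrad       764   95                  -15
Then the mean of column 'acc_minus_loss_x100': -176.0

-176.0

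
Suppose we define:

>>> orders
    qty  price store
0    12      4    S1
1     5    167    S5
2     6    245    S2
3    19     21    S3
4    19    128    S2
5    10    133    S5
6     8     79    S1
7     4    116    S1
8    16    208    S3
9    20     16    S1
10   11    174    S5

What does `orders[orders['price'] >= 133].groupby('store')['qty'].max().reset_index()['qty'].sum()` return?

33

filter rows where price >= 133:
    qty  price store
1     5    167    S5
2     6    245    S2
5    10    133    S5
8    16    208    S3
10   11    174    S5
group by store, max of qty:
store
S2     6
S3    16
S5    11
Name: qty, dtype: int64
reset_index():
  store  qty
0    S2    6
1    S3   16
2    S5   11
sum of column 'qty' → 33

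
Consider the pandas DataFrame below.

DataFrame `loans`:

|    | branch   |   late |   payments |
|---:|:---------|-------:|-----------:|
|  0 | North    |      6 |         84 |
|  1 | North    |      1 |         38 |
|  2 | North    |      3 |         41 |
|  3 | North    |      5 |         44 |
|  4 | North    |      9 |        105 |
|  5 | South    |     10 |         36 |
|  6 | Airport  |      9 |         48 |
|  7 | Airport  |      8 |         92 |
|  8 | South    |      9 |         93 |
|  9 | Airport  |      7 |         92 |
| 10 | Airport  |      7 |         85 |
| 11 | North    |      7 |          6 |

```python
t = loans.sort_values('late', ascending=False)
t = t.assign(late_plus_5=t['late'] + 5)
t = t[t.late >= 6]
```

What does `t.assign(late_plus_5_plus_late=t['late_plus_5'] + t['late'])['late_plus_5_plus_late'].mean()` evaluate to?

sort by late descending:
     branch  late  payments
5     South    10        36
4     North     9       105
6   Airport     9        48
8     South     9        93
7   Airport     8        92
9   Airport     7        92
10  Airport     7        85
11    North     7         6
0     North     6        84
3     North     5        44
2     North     3        41
1     North     1        38
add column late_plus_5 = t['late'] + 5:
     branch  late  payments  late_plus_5
5     South    10        36           15
4     North     9       105           14
6   Airport     9        48           14
8     South     9        93           14
7   Airport     8        92           13
9   Airport     7        92           12
10  Airport     7        85           12
11    North     7         6           12
0     North     6        84           11
3     North     5        44           10
2     North     3        41            8
1     North     1        38            6
filter rows where late >= 6:
     branch  late  payments  late_plus_5
5     South    10        36           15
4     North     9       105           14
6   Airport     9        48           14
8     South     9        93           14
7   Airport     8        92           13
9   Airport     7        92           12
10  Airport     7        85           12
11    North     7         6           12
0     North     6        84           11
add column late_plus_5_plus_late = t['late_plus_5'] + t['late']:
     branch  late  payments  late_plus_5  late_plus_5_plus_late
5     South    10        36           15                     25
4     North     9       105           14                     23
6   Airport     9        48           14                     23
8     South     9        93           14                     23
7   Airport     8        92           13                     21
9   Airport     7        92           12                     19
10  Airport     7        85           12                     19
11    North     7         6           12                     19
0     North     6        84           11                     17
mean of column 'late_plus_5_plus_late' → 21.0

21.0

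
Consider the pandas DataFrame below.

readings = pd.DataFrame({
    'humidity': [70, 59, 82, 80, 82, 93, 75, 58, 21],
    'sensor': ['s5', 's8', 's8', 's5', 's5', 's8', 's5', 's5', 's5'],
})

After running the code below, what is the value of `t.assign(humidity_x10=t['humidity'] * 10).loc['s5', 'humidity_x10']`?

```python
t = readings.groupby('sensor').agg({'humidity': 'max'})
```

group by sensor, max of humidity:
        humidity
sensor          
s5            82
s8            93
add column humidity_x10 = t['humidity'] * 10:
        humidity  humidity_x10
sensor                        
s5            82           820
s8            93           930

820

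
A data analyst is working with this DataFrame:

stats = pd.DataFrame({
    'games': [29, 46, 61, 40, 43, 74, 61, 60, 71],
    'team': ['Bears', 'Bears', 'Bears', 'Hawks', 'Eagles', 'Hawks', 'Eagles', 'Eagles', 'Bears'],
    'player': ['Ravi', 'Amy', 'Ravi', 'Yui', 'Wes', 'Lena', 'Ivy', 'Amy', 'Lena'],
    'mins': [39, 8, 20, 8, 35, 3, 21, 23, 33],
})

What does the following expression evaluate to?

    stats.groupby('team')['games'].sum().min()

114

group by team, sum of games:
team
Bears     207
Eagles    164
Hawks     114
Name: games, dtype: int64
min of the resulting series → 114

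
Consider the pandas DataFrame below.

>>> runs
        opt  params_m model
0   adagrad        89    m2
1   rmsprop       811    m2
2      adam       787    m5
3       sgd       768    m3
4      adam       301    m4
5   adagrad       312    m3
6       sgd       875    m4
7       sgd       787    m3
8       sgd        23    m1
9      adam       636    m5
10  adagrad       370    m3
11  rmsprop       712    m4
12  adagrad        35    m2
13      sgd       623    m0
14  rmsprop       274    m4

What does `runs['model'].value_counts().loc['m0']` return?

1

value_counts of model:
model
m3    4
m4    4
m2    3
m5    2
m1    1
m0    1
Name: count, dtype: int64
Hence 1.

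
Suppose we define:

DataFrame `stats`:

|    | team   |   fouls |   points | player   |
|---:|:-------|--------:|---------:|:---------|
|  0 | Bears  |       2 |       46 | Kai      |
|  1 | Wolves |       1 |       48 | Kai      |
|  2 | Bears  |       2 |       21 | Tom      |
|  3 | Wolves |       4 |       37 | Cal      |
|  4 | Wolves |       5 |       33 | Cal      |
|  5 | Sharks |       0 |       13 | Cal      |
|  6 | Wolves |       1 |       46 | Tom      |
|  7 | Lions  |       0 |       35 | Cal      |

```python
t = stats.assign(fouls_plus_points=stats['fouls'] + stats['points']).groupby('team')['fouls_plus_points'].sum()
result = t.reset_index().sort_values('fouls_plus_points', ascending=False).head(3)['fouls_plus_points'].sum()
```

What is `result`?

281

add column fouls_plus_points = stats['fouls'] + stats['points']:
     team  fouls  points player  fouls_plus_points
0   Bears      2      46    Kai                 48
1  Wolves      1      48    Kai                 49
2   Bears      2      21    Tom                 23
3  Wolves      4      37    Cal                 41
4  Wolves      5      33    Cal                 38
5  Sharks      0      13    Cal                 13
6  Wolves      1      46    Tom                 47
7   Lions      0      35    Cal                 35
group by team, sum of fouls_plus_points:
team
Bears      71
Lions      35
Sharks     13
Wolves    175
Name: fouls_plus_points, dtype: int64
reset_index():
     team  fouls_plus_points
0   Bears                 71
1   Lions                 35
2  Sharks                 13
3  Wolves                175
sort by fouls_plus_points descending:
     team  fouls_plus_points
3  Wolves                175
0   Bears                 71
1   Lions                 35
2  Sharks                 13
take first 3 rows:
     team  fouls_plus_points
3  Wolves                175
0   Bears                 71
1   Lions                 35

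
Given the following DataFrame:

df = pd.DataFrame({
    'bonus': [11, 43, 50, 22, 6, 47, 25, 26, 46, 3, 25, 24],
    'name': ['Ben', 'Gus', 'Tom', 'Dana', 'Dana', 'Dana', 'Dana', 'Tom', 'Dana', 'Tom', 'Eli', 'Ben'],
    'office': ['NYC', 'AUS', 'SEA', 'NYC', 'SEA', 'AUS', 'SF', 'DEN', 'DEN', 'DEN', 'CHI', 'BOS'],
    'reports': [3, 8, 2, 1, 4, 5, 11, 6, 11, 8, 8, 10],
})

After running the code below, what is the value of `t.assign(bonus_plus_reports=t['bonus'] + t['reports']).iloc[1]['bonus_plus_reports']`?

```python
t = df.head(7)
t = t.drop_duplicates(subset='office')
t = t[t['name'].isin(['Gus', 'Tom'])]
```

take first 7 rows:
   bonus  name office  reports
0     11   Ben    NYC        3
1     43   Gus    AUS        8
2     50   Tom    SEA        2
3     22  Dana    NYC        1
4      6  Dana    SEA        4
5     47  Dana    AUS        5
6     25  Dana     SF       11
drop duplicate office (keep=first):
   bonus  name office  reports
0     11   Ben    NYC        3
1     43   Gus    AUS        8
2     50   Tom    SEA        2
6     25  Dana     SF       11
filter rows where name in ['Gus', 'Tom']:
   bonus name office  reports
1     43  Gus    AUS        8
2     50  Tom    SEA        2
add column bonus_plus_reports = t['bonus'] + t['reports']:
   bonus name office  reports  bonus_plus_reports
1     43  Gus    AUS        8                  51
2     50  Tom    SEA        2                  52

52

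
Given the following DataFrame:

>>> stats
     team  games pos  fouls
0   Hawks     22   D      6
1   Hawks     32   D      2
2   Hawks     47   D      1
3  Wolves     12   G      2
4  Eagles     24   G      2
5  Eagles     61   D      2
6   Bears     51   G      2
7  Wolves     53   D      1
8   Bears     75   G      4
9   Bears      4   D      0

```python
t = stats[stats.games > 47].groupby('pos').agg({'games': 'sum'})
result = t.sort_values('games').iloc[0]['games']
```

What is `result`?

filter rows where games > 47:
     team  games pos  fouls
5  Eagles     61   D      2
6   Bears     51   G      2
7  Wolves     53   D      1
8   Bears     75   G      4
group by pos, sum of games:
     games
pos       
D      114
G      126
sort by games:
     games
pos       
D      114
G      126
value at position 0, column 'games' → 114

114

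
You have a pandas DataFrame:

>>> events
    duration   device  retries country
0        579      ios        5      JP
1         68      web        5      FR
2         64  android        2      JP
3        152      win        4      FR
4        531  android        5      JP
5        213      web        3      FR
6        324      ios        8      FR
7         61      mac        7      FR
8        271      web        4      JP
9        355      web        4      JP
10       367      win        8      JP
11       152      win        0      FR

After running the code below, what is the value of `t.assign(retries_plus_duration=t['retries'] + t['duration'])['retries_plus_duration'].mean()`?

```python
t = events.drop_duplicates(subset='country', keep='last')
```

drop duplicate country (keep=last):
    duration device  retries country
10       367    win        8      JP
11       152    win        0      FR
add column retries_plus_duration = t['retries'] + t['duration']:
    duration device  retries country  retries_plus_duration
10       367    win        8      JP                    375
11       152    win        0      FR                    152

263.5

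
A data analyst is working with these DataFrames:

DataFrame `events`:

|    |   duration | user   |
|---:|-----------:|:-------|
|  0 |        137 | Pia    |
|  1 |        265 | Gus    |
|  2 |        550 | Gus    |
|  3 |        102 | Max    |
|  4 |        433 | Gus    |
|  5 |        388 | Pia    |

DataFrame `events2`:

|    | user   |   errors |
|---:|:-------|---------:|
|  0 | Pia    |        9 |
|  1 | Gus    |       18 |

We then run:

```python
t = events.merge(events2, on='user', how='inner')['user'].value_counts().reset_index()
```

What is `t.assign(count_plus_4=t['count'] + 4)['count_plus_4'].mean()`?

6.5

merge on 'user' (how='inner') → 5 rows:
   duration user  errors
0       137  Pia       9
1       265  Gus      18
2       550  Gus      18
3       433  Gus      18
4       388  Pia       9
value_counts of user:
user
Gus    3
Pia    2
Name: count, dtype: int64
reset_index():
  user  count
0  Gus      3
1  Pia      2
add column count_plus_4 = t['count'] + 4:
  user  count  count_plus_4
0  Gus      3             7
1  Pia      2             6
Then the mean of column 'count_plus_4': 6.5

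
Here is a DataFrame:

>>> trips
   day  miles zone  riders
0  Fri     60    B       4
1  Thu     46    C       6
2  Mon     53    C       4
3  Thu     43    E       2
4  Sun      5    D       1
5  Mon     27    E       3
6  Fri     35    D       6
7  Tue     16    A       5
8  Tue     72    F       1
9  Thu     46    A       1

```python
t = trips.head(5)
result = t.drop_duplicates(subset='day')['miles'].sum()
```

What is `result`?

take first 5 rows:
   day  miles zone  riders
0  Fri     60    B       4
1  Thu     46    C       6
2  Mon     53    C       4
3  Thu     43    E       2
4  Sun      5    D       1
drop duplicate day (keep=first):
   day  miles zone  riders
0  Fri     60    B       4
1  Thu     46    C       6
2  Mon     53    C       4
4  Sun      5    D       1
Taking the sum of column 'miles' gives 164.

164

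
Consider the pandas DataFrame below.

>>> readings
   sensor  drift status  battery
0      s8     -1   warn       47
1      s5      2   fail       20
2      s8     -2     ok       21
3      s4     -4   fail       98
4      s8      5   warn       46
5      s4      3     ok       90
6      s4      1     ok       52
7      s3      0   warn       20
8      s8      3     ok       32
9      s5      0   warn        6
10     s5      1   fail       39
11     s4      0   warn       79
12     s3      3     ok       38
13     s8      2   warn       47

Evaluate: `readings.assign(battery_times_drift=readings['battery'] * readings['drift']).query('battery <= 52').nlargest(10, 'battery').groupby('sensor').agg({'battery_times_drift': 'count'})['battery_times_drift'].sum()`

10

add column battery_times_drift = readings['battery'] * readings['drift']:
   sensor  drift status  battery  battery_times_drift
0      s8     -1   warn       47                  -47
1      s5      2   fail       20                   40
2      s8     -2     ok       21                  -42
3      s4     -4   fail       98                 -392
4      s8      5   warn       46                  230
5      s4      3     ok       90                  270
6      s4      1     ok       52                   52
7      s3      0   warn       20                    0
8      s8      3     ok       32                   96
9      s5      0   warn        6                    0
10     s5      1   fail       39                   39
11     s4      0   warn       79                    0
12     s3      3     ok       38                  114
13     s8      2   warn       47                   94
filter rows where battery <= 52:
   sensor  drift status  battery  battery_times_drift
0      s8     -1   warn       47                  -47
1      s5      2   fail       20                   40
2      s8     -2     ok       21                  -42
4      s8      5   warn       46                  230
6      s4      1     ok       52                   52
7      s3      0   warn       20                    0
8      s8      3     ok       32                   96
9      s5      0   warn        6                    0
10     s5      1   fail       39                   39
12     s3      3     ok       38                  114
13     s8      2   warn       47                   94
take 10 rows with largest battery:
   sensor  drift status  battery  battery_times_drift
6      s4      1     ok       52                   52
0      s8     -1   warn       47                  -47
13     s8      2   warn       47                   94
4      s8      5   warn       46                  230
10     s5      1   fail       39                   39
12     s3      3     ok       38                  114
8      s8      3     ok       32                   96
2      s8     -2     ok       21                  -42
1      s5      2   fail       20                   40
7      s3      0   warn       20                    0
group by sensor, count of battery_times_drift:
        battery_times_drift
sensor                     
s3                        2
s4                        1
s5                        2
s8                        5
Reading off the sum of column 'battery_times_drift', we get 10.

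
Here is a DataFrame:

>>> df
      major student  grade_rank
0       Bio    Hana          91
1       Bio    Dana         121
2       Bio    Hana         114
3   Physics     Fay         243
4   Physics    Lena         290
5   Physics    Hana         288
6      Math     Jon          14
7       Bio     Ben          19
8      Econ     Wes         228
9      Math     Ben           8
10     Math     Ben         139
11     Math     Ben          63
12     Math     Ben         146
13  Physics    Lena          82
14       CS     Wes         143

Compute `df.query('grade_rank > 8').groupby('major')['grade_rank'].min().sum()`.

filter rows where grade_rank > 8:
      major student  grade_rank
0       Bio    Hana          91
1       Bio    Dana         121
2       Bio    Hana         114
3   Physics     Fay         243
4   Physics    Lena         290
5   Physics    Hana         288
6      Math     Jon          14
7       Bio     Ben          19
8      Econ     Wes         228
10     Math     Ben         139
11     Math     Ben          63
12     Math     Ben         146
13  Physics    Lena          82
14       CS     Wes         143
group by major, min of grade_rank:
major
Bio         19
CS         143
Econ       228
Math        14
Physics     82
Name: grade_rank, dtype: int64
Hence 486.

486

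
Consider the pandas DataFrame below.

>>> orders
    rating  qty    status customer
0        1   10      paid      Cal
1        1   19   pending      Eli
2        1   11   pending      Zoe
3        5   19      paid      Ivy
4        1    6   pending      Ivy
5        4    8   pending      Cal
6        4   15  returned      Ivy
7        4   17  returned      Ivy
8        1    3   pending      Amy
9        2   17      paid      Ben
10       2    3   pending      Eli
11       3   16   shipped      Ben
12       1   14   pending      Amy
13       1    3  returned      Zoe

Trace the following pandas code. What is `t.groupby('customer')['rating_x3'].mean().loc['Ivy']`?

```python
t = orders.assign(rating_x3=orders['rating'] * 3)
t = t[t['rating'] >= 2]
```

13.0

add column rating_x3 = orders['rating'] * 3:
    rating  qty    status customer  rating_x3
0        1   10      paid      Cal          3
1        1   19   pending      Eli          3
2        1   11   pending      Zoe          3
3        5   19      paid      Ivy         15
4        1    6   pending      Ivy          3
5        4    8   pending      Cal         12
6        4   15  returned      Ivy         12
7        4   17  returned      Ivy         12
8        1    3   pending      Amy          3
9        2   17      paid      Ben          6
10       2    3   pending      Eli          6
11       3   16   shipped      Ben          9
12       1   14   pending      Amy          3
13       1    3  returned      Zoe          3
filter rows where rating >= 2:
    rating  qty    status customer  rating_x3
3        5   19      paid      Ivy         15
5        4    8   pending      Cal         12
6        4   15  returned      Ivy         12
7        4   17  returned      Ivy         12
9        2   17      paid      Ben          6
10       2    3   pending      Eli          6
11       3   16   shipped      Ben          9
group by customer, mean of rating_x3:
customer
Ben     7.5
Cal    12.0
Eli     6.0
Ivy    13.0
Name: rating_x3, dtype: float64
The value at index 'Ivy' is 13.0.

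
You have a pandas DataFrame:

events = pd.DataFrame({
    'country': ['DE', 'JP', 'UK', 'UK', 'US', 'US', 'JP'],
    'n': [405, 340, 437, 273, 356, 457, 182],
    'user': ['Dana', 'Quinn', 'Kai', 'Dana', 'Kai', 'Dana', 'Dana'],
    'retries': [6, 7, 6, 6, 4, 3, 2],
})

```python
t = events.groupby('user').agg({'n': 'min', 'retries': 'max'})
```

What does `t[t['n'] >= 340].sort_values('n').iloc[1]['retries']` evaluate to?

6

group by user: min(n), max(retries):
         n  retries
user               
Dana   182        6
Kai    356        6
Quinn  340        7
filter rows where n >= 340:
         n  retries
user               
Kai    356        6
Quinn  340        7
sort by n:
         n  retries
user               
Quinn  340        7
Kai    356        6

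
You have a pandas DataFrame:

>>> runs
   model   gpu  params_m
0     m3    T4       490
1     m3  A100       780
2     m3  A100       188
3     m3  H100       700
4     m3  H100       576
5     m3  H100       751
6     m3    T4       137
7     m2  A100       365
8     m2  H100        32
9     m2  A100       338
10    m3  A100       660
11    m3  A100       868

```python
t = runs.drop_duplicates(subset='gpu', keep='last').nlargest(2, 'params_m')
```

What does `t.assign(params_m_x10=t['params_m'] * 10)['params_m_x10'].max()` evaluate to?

8680

drop duplicate gpu (keep=last):
   model   gpu  params_m
6     m3    T4       137
8     m2  H100        32
11    m3  A100       868
take 2 rows with largest params_m:
   model   gpu  params_m
11    m3  A100       868
6     m3    T4       137
add column params_m_x10 = t['params_m'] * 10:
   model   gpu  params_m  params_m_x10
11    m3  A100       868          8680
6     m3    T4       137          1370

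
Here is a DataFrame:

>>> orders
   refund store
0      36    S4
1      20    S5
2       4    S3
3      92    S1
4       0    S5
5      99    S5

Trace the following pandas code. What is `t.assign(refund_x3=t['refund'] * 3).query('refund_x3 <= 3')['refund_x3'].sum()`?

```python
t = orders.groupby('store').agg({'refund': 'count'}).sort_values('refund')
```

9

group by store, count of refund:
       refund
store        
S1          1
S3          1
S4          1
S5          3
sort by refund:
       refund
store        
S1          1
S3          1
S4          1
S5          3
add column refund_x3 = t['refund'] * 3:
       refund  refund_x3
store                   
S1          1          3
S3          1          3
S4          1          3
S5          3          9
filter rows where refund_x3 <= 3:
       refund  refund_x3
store                   
S1          1          3
S3          1          3
S4          1          3
The sum of column 'refund_x3' is 9.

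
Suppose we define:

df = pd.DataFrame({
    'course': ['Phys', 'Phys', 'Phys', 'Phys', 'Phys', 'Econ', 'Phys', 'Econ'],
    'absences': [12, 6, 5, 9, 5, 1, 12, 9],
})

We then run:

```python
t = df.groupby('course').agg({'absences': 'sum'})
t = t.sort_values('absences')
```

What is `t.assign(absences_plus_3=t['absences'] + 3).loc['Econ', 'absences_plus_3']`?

group by course, sum of absences:
        absences
course          
Econ          10
Phys          49
sort by absences:
        absences
course          
Econ          10
Phys          49
add column absences_plus_3 = t['absences'] + 3:
        absences  absences_plus_3
course                           
Econ          10               13
Phys          49               52

13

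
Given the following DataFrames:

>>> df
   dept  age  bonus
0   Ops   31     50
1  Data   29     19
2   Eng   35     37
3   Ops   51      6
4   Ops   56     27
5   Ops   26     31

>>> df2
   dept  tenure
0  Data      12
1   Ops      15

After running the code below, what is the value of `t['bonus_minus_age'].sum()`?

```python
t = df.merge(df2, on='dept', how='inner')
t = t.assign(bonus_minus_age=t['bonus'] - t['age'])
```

-60

merge on 'dept' (how='inner') → 5 rows:
   dept  age  bonus  tenure
0   Ops   31     50      15
1  Data   29     19      12
2   Ops   51      6      15
3   Ops   56     27      15
4   Ops   26     31      15
add column bonus_minus_age = t['bonus'] - t['age']:
   dept  age  bonus  tenure  bonus_minus_age
0   Ops   31     50      15               19
1  Data   29     19      12              -10
2   Ops   51      6      15              -45
3   Ops   56     27      15              -29
4   Ops   26     31      15                5
Then the sum of column 'bonus_minus_age': -60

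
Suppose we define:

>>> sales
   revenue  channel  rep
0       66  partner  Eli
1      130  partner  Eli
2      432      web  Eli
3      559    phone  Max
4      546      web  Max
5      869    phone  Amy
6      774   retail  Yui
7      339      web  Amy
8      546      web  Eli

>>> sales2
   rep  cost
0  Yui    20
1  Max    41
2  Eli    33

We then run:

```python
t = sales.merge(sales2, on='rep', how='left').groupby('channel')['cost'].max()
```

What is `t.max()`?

41.0

merge on 'rep' (how='left') → 9 rows:
   revenue  channel  rep  cost
0       66  partner  Eli  33.0
1      130  partner  Eli  33.0
2      432      web  Eli  33.0
3      559    phone  Max  41.0
4      546      web  Max  41.0
5      869    phone  Amy   NaN
6      774   retail  Yui  20.0
7      339      web  Amy   NaN
8      546      web  Eli  33.0
group by channel, max of cost:
channel
partner    33.0
phone      41.0
retail     20.0
web        41.0
Name: cost, dtype: float64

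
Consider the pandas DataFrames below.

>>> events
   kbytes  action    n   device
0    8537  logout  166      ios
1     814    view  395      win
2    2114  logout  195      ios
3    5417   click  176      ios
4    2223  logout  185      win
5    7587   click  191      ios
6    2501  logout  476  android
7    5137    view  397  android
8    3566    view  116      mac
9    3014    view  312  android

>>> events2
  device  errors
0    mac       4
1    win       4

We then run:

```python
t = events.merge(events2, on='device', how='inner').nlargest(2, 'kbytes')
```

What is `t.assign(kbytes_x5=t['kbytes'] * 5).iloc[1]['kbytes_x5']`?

11115

merge on 'device' (how='inner') → 3 rows:
   kbytes  action    n device  errors
0     814    view  395    win       4
1    2223  logout  185    win       4
2    3566    view  116    mac       4
take 2 rows with largest kbytes:
   kbytes  action    n device  errors
2    3566    view  116    mac       4
1    2223  logout  185    win       4
add column kbytes_x5 = t['kbytes'] * 5:
   kbytes  action    n device  errors  kbytes_x5
2    3566    view  116    mac       4      17830
1    2223  logout  185    win       4      11115
Reading off the value at position 1, column 'kbytes_x5', we get 11115.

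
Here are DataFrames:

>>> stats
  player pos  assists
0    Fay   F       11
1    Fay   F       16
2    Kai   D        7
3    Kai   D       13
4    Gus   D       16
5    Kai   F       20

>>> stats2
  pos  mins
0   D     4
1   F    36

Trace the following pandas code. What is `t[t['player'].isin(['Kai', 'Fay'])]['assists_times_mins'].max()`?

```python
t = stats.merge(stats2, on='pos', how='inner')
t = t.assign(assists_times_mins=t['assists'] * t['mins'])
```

merge on 'pos' (how='inner') → 6 rows:
  player pos  assists  mins
0    Fay   F       11    36
1    Fay   F       16    36
2    Kai   D        7     4
3    Kai   D       13     4
4    Gus   D       16     4
5    Kai   F       20    36
add column assists_times_mins = t['assists'] * t['mins']:
  player pos  assists  mins  assists_times_mins
0    Fay   F       11    36                 396
1    Fay   F       16    36                 576
2    Kai   D        7     4                  28
3    Kai   D       13     4                  52
4    Gus   D       16     4                  64
5    Kai   F       20    36                 720
filter rows where player in ['Kai', 'Fay']:
  player pos  assists  mins  assists_times_mins
0    Fay   F       11    36                 396
1    Fay   F       16    36                 576
2    Kai   D        7     4                  28
3    Kai   D       13     4                  52
5    Kai   F       20    36                 720
Reading off the max of column 'assists_times_mins', we get 720.

720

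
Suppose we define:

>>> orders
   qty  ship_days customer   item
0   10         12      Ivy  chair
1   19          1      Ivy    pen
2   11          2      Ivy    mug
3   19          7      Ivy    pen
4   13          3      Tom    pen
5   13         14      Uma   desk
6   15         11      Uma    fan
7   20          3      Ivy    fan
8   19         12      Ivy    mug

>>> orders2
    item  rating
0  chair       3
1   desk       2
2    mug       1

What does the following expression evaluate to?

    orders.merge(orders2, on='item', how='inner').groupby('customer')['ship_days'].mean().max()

merge on 'item' (how='inner') → 4 rows:
   qty  ship_days customer   item  rating
0   10         12      Ivy  chair       3
1   11          2      Ivy    mug       1
2   13         14      Uma   desk       2
3   19         12      Ivy    mug       1
group by customer, mean of ship_days:
customer
Ivy     8.666667
Uma    14.000000
Name: ship_days, dtype: float64

14.0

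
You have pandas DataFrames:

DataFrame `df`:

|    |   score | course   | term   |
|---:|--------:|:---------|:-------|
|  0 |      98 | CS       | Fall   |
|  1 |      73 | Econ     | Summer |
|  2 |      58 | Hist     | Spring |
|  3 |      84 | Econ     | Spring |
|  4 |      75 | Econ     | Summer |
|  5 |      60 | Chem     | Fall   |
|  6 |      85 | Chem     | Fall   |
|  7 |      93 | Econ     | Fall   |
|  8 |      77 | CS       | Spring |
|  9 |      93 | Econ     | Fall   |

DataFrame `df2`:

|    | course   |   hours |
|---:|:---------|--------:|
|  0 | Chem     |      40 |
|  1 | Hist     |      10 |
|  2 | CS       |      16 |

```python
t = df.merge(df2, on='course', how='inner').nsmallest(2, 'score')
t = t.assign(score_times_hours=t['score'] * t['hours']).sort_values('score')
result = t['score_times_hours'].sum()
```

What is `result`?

merge on 'course' (how='inner') → 5 rows:
   score course    term  hours
0     98     CS    Fall     16
1     58   Hist  Spring     10
2     60   Chem    Fall     40
3     85   Chem    Fall     40
4     77     CS  Spring     16
take 2 rows with smallest score:
   score course    term  hours
1     58   Hist  Spring     10
2     60   Chem    Fall     40
add column score_times_hours = t['score'] * t['hours']:
   score course    term  hours  score_times_hours
1     58   Hist  Spring     10                580
2     60   Chem    Fall     40               2400
sort by score:
   score course    term  hours  score_times_hours
1     58   Hist  Spring     10                580
2     60   Chem    Fall     40               2400

2980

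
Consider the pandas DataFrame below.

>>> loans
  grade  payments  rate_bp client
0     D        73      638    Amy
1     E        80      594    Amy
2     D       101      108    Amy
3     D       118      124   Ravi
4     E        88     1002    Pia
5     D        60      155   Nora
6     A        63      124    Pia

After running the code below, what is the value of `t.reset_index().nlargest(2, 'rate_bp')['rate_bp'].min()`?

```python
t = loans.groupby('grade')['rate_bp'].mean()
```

group by grade, mean of rate_bp:
grade
A    124.00
D    256.25
E    798.00
Name: rate_bp, dtype: float64
reset_index():
  grade  rate_bp
0     A   124.00
1     D   256.25
2     E   798.00
take 2 rows with largest rate_bp:
  grade  rate_bp
2     E   798.00
1     D   256.25

256.25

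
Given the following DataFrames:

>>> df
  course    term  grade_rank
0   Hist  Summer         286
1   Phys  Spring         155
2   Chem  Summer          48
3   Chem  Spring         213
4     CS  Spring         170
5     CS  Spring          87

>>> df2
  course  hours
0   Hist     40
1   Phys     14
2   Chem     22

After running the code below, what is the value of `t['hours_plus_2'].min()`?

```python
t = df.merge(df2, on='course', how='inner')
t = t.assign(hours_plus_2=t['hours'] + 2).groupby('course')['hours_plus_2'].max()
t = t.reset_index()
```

merge on 'course' (how='inner') → 4 rows:
  course    term  grade_rank  hours
0   Hist  Summer         286     40
1   Phys  Spring         155     14
2   Chem  Summer          48     22
3   Chem  Spring         213     22
add column hours_plus_2 = t['hours'] + 2:
  course    term  grade_rank  hours  hours_plus_2
0   Hist  Summer         286     40            42
1   Phys  Spring         155     14            16
2   Chem  Summer          48     22            24
3   Chem  Spring         213     22            24
group by course, max of hours_plus_2:
course
Chem    24
Hist    42
Phys    16
Name: hours_plus_2, dtype: int64
reset_index():
  course  hours_plus_2
0   Chem            24
1   Hist            42
2   Phys            16

16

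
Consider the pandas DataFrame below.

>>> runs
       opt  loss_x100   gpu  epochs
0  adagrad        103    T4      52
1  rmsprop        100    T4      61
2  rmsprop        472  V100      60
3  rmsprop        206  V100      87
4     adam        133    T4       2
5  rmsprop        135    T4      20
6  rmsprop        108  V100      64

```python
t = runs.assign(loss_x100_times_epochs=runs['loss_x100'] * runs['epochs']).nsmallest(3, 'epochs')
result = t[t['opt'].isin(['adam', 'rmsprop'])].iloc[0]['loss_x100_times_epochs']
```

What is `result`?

266

add column loss_x100_times_epochs = runs['loss_x100'] * runs['epochs']:
       opt  loss_x100   gpu  epochs  loss_x100_times_epochs
0  adagrad        103    T4      52                    5356
1  rmsprop        100    T4      61                    6100
2  rmsprop        472  V100      60                   28320
3  rmsprop        206  V100      87                   17922
4     adam        133    T4       2                     266
5  rmsprop        135    T4      20                    2700
6  rmsprop        108  V100      64                    6912
take 3 rows with smallest epochs:
       opt  loss_x100 gpu  epochs  loss_x100_times_epochs
4     adam        133  T4       2                     266
5  rmsprop        135  T4      20                    2700
0  adagrad        103  T4      52                    5356
filter rows where opt in ['adam', 'rmsprop']:
       opt  loss_x100 gpu  epochs  loss_x100_times_epochs
4     adam        133  T4       2                     266
5  rmsprop        135  T4      20                    2700
value at position 0, column 'loss_x100_times_epochs' → 266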